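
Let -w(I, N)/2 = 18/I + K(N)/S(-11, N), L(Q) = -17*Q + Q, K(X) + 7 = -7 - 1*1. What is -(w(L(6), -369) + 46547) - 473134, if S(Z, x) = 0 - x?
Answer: -511366553/984 ≈ -5.1968e+5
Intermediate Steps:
K(X) = -15 (K(X) = -7 + (-7 - 1*1) = -7 + (-7 - 1) = -7 - 8 = -15)
L(Q) = -16*Q
S(Z, x) = -x
w(I, N) = -36/I - 30/N (w(I, N) = -2*(18/I - 15*(-1/N)) = -2*(18/I - (-15)/N) = -2*(18/I + 15/N) = -2*(15/N + 18/I) = -36/I - 30/N)
-(w(L(6), -369) + 46547) - 473134 = -((-36/((-16*6)) - 30/(-369)) + 46547) - 473134 = -((-36/(-96) - 30*(-1/369)) + 46547) - 473134 = -((-36*(-1/96) + 10/123) + 46547) - 473134 = -((3/8 + 10/123) + 46547) - 473134 = -(449/984 + 46547) - 473134 = -1*45802697/984 - 473134 = -45802697/984 - 473134 = -511366553/984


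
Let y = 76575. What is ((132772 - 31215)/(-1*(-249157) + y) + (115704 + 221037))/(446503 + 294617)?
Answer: 109687420969/241406499840 ≈ 0.45437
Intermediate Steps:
((132772 - 31215)/(-1*(-249157) + y) + (115704 + 221037))/(446503 + 294617) = ((132772 - 31215)/(-1*(-249157) + 76575) + (115704 + 221037))/(446503 + 294617) = (101557/(249157 + 76575) + 336741)/741120 = (101557/325732 + 336741)*(1/741120) = (109687420969/325732)*(1/741120) = 109687420969/241406499840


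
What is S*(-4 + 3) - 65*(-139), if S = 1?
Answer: 9034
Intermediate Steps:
S*(-4 + 3) - 65*(-139) = 1*(-4 + 3) - 65*(-139) = 1*(-1) + 9035 = -1 + 9035 = 9034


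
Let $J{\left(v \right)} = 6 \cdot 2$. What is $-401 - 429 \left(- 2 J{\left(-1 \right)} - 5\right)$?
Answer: $12040$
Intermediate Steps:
$J{\left(v \right)} = 12$
$-401 - 429 \left(- 2 J{\left(-1 \right)} - 5\right) = -401 - 429 \left(\left(-2\right) 12 - 5\right) = -401 - 429 \left(-24 - 5\right) = -401 - -12441 = -401 + 12441 = 12040$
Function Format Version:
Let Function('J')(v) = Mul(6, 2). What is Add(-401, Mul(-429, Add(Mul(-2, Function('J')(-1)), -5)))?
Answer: 12040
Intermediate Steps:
Function('J')(v) = 12
Add(-401, Mul(-429, Add(Mul(-2, Function('J')(-1)), -5))) = Add(-401, Mul(-429, Add(Mul(-2, 12), -5))) = Add(-401, Mul(-429, Add(-24, -5))) = Add(-401, Mul(-429, -29)) = Add(-401, 12441) = 12040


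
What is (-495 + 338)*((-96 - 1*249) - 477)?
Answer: 129054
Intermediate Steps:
(-495 + 338)*((-96 - 1*249) - 477) = -157*((-96 - 249) - 477) = -157*(-345 - 477) = -157*(-822) = 129054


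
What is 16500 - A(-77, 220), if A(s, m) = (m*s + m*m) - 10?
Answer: -14950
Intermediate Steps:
A(s, m) = -10 + m² + m*s (A(s, m) = (m*s + m²) - 10 = (m² + m*s) - 10 = -10 + m² + m*s)
16500 - A(-77, 220) = 16500 - (-10 + 220² + 220*(-77)) = 16500 - (-10 + 48400 - 16940) = 16500 - 1*31450 = 16500 - 31450 = -14950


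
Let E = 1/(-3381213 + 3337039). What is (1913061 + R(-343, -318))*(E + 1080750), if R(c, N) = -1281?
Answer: 3510399443191470/1699 ≈ 2.0662e+12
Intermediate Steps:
E = -1/44174 (E = 1/(-44174) = -1/44174 ≈ -2.2638e-5)
(1913061 + R(-343, -318))*(E + 1080750) = (1913061 - 1281)*(-1/44174 + 1080750) = 1911780*(47741050499/44174) = 3510399443191470/1699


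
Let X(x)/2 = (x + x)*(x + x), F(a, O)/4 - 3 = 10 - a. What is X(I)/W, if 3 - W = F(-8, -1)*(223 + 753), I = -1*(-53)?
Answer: -22472/81981 ≈ -0.27411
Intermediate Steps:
I = 53
F(a, O) = 52 - 4*a (F(a, O) = 12 + 4*(10 - a) = 12 + (40 - 4*a) = 52 - 4*a)
X(x) = 8*x**2 (X(x) = 2*((x + x)*(x + x)) = 2*((2*x)*(2*x)) = 2*(4*x**2) = 8*x**2)
W = -81981 (W = 3 - (52 - 4*(-8))*(223 + 753) = 3 - (52 + 32)*976 = 3 - 84*976 = 3 - 1*81984 = 3 - 81984 = -81981)
X(I)/W = (8*53**2)/(-81981) = (8*2809)*(-1/81981) = 22472*(-1/81981) = -22472/81981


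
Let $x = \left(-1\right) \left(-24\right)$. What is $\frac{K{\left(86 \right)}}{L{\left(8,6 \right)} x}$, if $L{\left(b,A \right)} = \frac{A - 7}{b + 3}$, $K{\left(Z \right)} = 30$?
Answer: $- \frac{55}{4} \approx -13.75$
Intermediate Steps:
$L{\left(b,A \right)} = \frac{-7 + A}{3 + b}$
$x = 24$
$\frac{K{\left(86 \right)}}{L{\left(8,6 \right)} x} = \frac{30}{\frac{-7 + 6}{3 + 8} \cdot 24} = \frac{30}{\frac{1}{11} \left(-1\right) 24} = \frac{30}{\left(- \frac{1}{11}\right) 24} = \frac{30}{- \frac{24}{11}} = 30 \left(- \frac{11}{24}\right) = - \frac{55}{4}$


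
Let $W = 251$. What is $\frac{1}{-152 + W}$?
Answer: $\frac{1}{99} \approx 0.010101$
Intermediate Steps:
$\frac{1}{-152 + W} = \frac{1}{-152 + 251} = \frac{1}{99}$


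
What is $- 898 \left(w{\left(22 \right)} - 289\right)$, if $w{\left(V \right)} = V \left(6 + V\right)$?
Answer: $-293646$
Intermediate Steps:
$- 898 \left(w{\left(22 \right)} - 289\right) = - 898 \left(22 \left(6 + 22\right) - 289\right) = - 898 \left(22 \cdot 28 - 289\right) = - 898 \left(616 - 289\right) = \left(-898\right) 327 = -293646$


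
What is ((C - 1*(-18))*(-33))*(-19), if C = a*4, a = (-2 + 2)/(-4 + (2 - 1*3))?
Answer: 11286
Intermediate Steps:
a = 0 (a = 0/(-4 + (2 - 3)) = 0/(-4 - 1) = 0/(-5) = 0*(-⅕) = 0)
C = 0 (C = 0*4 = 0)
((C - 1*(-18))*(-33))*(-19) = ((0 - 1*(-18))*(-33))*(-19) = ((0 + 18)*(-33))*(-19) = (18*(-33))*(-19) = -594*(-19) = 11286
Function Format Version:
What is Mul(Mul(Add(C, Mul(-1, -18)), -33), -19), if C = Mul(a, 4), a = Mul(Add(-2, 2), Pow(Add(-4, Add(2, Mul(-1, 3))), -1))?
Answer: 11286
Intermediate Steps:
a = 0 (a = Mul(0, Pow(Add(-4, Add(2, -3)), -1)) = Mul(0, Pow(Add(-4, -1), -1)) = Mul(0, Pow(-5, -1)) = Mul(0, Rational(-1, 5)) = 0)
C = 0 (C = Mul(0, 4) = 0)
Mul(Mul(Add(C, Mul(-1, -18)), -33), -19) = Mul(Mul(Add(0, Mul(-1, -18)), -33), -19) = Mul(Mul(Add(0, 18), -33), -19) = Mul(Mul(18, -33), -19) = Mul(-594, -19) = 11286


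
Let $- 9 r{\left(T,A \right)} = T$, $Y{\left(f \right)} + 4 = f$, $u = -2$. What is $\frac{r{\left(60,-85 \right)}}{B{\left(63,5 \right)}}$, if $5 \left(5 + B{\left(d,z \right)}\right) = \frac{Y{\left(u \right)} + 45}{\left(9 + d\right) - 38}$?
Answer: $\frac{3400}{2433} \approx 1.3975$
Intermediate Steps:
$Y{\left(f \right)} = -4 + f$
$r{\left(T,A \right)} = - \frac{T}{9}$
$B{\left(d,z \right)} = -5 + \frac{39}{5 \left(-29 + d\right)}$ ($B{\left(d,z \right)} = -5 + \frac{\left(\left(-4 - 2\right) + 45\right) \frac{1}{\left(9 + d\right) - 38}}{5} = -5 + \frac{\left(-6 + 45\right) \frac{1}{-29 + d}}{5} = -5 + \frac{39 \frac{1}{-29 + d}}{5} = -5 + \frac{39}{5 \left(-29 + d\right)}$)
$\frac{r{\left(60,-85 \right)}}{B{\left(63,5 \right)}} = \frac{\left(- \frac{1}{9}\right) 60}{\frac{1}{5} \frac{1}{-29 + 63} \left(764 - 1575\right)} = - \frac{20}{3 \frac{764 - 1575}{5 \cdot 34}} = - \frac{20}{3 \cdot \frac{1}{5} \cdot \frac{1}{34} \left(-811\right)} = - \frac{20}{3 \left(- \frac{811}{170}\right)} = \left(- \frac{20}{3}\right) \left(- \frac{170}{811}\right) = \frac{3400}{2433}$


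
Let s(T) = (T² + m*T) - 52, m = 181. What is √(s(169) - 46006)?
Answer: 2*√3273 ≈ 114.42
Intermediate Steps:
s(T) = -52 + T² + 181*T (s(T) = (T² + 181*T) - 52 = -52 + T² + 181*T)
√(s(169) - 46006) = √((-52 + 169² + 181*169) - 46006) = √((-52 + 28561 + 30589) - 46006) = √(59098 - 46006) = √13092 = 2*√3273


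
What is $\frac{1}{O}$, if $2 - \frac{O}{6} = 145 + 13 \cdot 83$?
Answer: $- \frac{1}{7332} \approx -0.00013639$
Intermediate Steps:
$O = -7332$ ($O = 12 - 6 \left(145 + 13 \cdot 83\right) = 12 - 6 \left(145 + 1079\right) = 12 - 7344 = -7332$)
$\frac{1}{O} = \frac{1}{-7332} = - \frac{1}{7332}$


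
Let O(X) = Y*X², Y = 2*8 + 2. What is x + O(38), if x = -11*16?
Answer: 25816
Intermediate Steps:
x = -176
Y = 18 (Y = 16 + 2 = 18)
O(X) = 18*X²
x + O(38) = -176 + 18*38² = -176 + 18*1444 = -176 + 25992 = 25816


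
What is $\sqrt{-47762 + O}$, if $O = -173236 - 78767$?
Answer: $i \sqrt{299765} \approx 547.51 i$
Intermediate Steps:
$O = -252003$ ($O = -173236 - 78767 = -252003$)
$\sqrt{-47762 + O} = \sqrt{-47762 - 252003} = \sqrt{-299765} = i \sqrt{299765}$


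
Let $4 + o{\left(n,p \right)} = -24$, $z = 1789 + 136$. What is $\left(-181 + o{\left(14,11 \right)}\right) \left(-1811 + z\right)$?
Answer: $-23826$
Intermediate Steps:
$z = 1925$
$o{\left(n,p \right)} = -28$ ($o{\left(n,p \right)} = -4 - 24 = -28$)
$\left(-181 + o{\left(14,11 \right)}\right) \left(-1811 + z\right) = \left(-181 - 28\right) \left(-1811 + 1925\right) = \left(-209\right) 114 = -23826$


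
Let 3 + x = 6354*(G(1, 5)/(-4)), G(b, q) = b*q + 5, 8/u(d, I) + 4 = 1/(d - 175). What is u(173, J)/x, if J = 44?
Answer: 1/8937 ≈ 0.00011189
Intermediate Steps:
u(d, I) = 8/(-4 + 1/(-175 + d)) (u(d, I) = 8/(-4 + 1/(d - 175)) = 8/(-4 + 1/(-175 + d)))
G(b, q) = 5 + b*q
x = -15888 (x = -3 + 6354*((5 + 1*5)/(-4)) = -3 + 6354*((5 + 5)*(-1/4)) = -3 + 6354*(10*(-1/4)) = -3 + 6354*(-5/2) = -3 - 15885 = -15888)
u(173, J)/x = (8*(175 - 1*173)/(-701 + 4*173))/(-15888) = (8*(175 - 173)/(-701 + 692))*(-1/15888) = (8*2/(-9))*(-1/15888) = (8*(-1/9)*2)*(-1/15888) = -16/9*(-1/15888) = 1/8937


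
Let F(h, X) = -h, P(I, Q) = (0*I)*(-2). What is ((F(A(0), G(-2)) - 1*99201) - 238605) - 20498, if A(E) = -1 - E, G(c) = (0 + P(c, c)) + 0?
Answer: -358303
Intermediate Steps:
P(I, Q) = 0 (P(I, Q) = 0*(-2) = 0)
G(c) = 0 (G(c) = (0 + 0) + 0 = 0 + 0 = 0)
((F(A(0), G(-2)) - 1*99201) - 238605) - 20498 = ((-(-1 - 1*0) - 1*99201) - 238605) - 20498 = ((-(-1 + 0) - 99201) - 238605) - 20498 = ((-1*(-1) - 99201) - 238605) - 20498 = ((1 - 99201) - 238605) - 20498 = (-99200 - 238605) - 20498 = -337805 - 20498 = -358303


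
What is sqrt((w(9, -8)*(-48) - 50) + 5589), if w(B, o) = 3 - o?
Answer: sqrt(5011) ≈ 70.788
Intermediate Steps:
sqrt((w(9, -8)*(-48) - 50) + 5589) = sqrt(((3 - 1*(-8))*(-48) - 50) + 5589) = sqrt(((3 + 8)*(-48) - 50) + 5589) = sqrt((11*(-48) - 50) + 5589) = sqrt((-528 - 50) + 5589) = sqrt(-578 + 5589) = sqrt(5011)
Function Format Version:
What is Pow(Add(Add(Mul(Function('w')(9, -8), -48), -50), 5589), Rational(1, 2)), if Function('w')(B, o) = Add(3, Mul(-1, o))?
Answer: Pow(5011, Rational(1, 2)) ≈ 70.788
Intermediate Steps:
Pow(Add(Add(Mul(Function('w')(9, -8), -48), -50), 5589), Rational(1, 2)) = Pow(Add(Add(Mul(Add(3, Mul(-1, -8)), -48), -50), 5589), Rational(1, 2)) = Pow(Add(Add(Mul(Add(3, 8), -48), -50), 5589), Rational(1, 2)) = Pow(Add(Add(Mul(11, -48), -50), 5589), Rational(1, 2)) = Pow(Add(Add(-528, -50), 5589), Rational(1, 2)) = Pow(Add(-578, 5589), Rational(1, 2)) = Pow(5011, Rational(1, 2))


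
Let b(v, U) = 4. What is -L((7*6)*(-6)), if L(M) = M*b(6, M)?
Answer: 1008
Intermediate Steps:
L(M) = 4*M (L(M) = M*4 = 4*M)
-L((7*6)*(-6)) = -4*(7*6)*(-6) = -4*42*(-6) = -4*(-252) = -1*(-1008) = 1008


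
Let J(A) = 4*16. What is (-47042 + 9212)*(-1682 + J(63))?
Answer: 61208940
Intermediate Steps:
J(A) = 64
(-47042 + 9212)*(-1682 + J(63)) = (-47042 + 9212)*(-1682 + 64) = -37830*(-1618) = 61208940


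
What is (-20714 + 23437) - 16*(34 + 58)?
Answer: 1251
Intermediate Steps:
(-20714 + 23437) - 16*(34 + 58) = 2723 - 16*92 = 2723 - 1472 = 1251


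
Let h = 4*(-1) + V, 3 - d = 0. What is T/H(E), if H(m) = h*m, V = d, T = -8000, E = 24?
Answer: 1000/3 ≈ 333.33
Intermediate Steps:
d = 3 (d = 3 - 1*0 = 3 + 0 = 3)
V = 3
h = -1 (h = 4*(-1) + 3 = -4 + 3 = -1)
H(m) = -m
T/H(E) = -8000/((-1*24)) = -8000/(-24) = -8000*(-1/24) = 1000/3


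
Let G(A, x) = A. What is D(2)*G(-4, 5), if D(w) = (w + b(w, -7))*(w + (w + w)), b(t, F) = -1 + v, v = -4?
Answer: 72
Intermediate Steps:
b(t, F) = -5 (b(t, F) = -1 - 4 = -5)
D(w) = 3*w*(-5 + w) (D(w) = (w - 5)*(w + (w + w)) = (-5 + w)*(w + 2*w) = (-5 + w)*(3*w) = 3*w*(-5 + w))
D(2)*G(-4, 5) = (3*2*(-5 + 2))*(-4) = (3*2*(-3))*(-4) = -18*(-4) = 72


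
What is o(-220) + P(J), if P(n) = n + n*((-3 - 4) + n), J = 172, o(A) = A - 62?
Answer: 28270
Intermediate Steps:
o(A) = -62 + A
P(n) = n + n*(-7 + n)
o(-220) + P(J) = (-62 - 220) + 172*(-6 + 172) = -282 + 172*166 = -282 + 28552 = 28270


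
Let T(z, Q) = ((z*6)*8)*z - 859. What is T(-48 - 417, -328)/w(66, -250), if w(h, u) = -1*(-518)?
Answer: 1482563/74 ≈ 20035.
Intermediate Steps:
T(z, Q) = -859 + 48*z² (T(z, Q) = ((6*z)*8)*z - 859 = (48*z)*z - 859 = 48*z² - 859 = -859 + 48*z²)
w(h, u) = 518
T(-48 - 417, -328)/w(66, -250) = (-859 + 48*(-48 - 417)²)/518 = (-859 + 48*(-465)²)*(1/518) = (-859 + 48*216225)*(1/518) = (-859 + 10378800)*(1/518) = 10377941*(1/518) = 1482563/74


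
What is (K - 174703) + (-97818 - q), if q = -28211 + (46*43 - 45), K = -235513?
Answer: -481756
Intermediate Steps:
q = -26278 (q = -28211 + (1978 - 45) = -28211 + 1933 = -26278)
(K - 174703) + (-97818 - q) = (-235513 - 174703) + (-97818 - 1*(-26278)) = -410216 + (-97818 + 26278) = -410216 - 71540 = -481756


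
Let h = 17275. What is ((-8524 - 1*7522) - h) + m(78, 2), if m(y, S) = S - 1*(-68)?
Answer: -33251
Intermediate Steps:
m(y, S) = 68 + S (m(y, S) = S + 68 = 68 + S)
((-8524 - 1*7522) - h) + m(78, 2) = ((-8524 - 1*7522) - 1*17275) + (68 + 2) = ((-8524 - 7522) - 17275) + 70 = (-16046 - 17275) + 70 = -33321 + 70 = -33251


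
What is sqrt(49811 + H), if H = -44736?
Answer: 5*sqrt(203) ≈ 71.239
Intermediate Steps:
sqrt(49811 + H) = sqrt(49811 - 44736) = sqrt(5075) = 5*sqrt(203)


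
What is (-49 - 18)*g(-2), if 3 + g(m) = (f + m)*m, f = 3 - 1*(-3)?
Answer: 737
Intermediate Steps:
f = 6 (f = 3 + 3 = 6)
g(m) = -3 + m*(6 + m) (g(m) = -3 + (6 + m)*m = -3 + m*(6 + m))
(-49 - 18)*g(-2) = (-49 - 18)*(-3 + (-2)² + 6*(-2)) = -67*(-3 + 4 - 12) = -67*(-11) = 737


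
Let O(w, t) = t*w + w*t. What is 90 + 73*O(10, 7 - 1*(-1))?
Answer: 11770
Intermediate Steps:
O(w, t) = 2*t*w (O(w, t) = t*w + t*w = 2*t*w)
90 + 73*O(10, 7 - 1*(-1)) = 90 + 73*(2*(7 - 1*(-1))*10) = 90 + 73*(2*(7 + 1)*10) = 90 + 73*(2*8*10) = 90 + 73*160 = 90 + 11680 = 11770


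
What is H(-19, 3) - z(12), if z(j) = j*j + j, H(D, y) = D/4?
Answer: -643/4 ≈ -160.75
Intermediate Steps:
H(D, y) = D/4 (H(D, y) = D*(1/4) = D/4)
z(j) = j + j**2 (z(j) = j**2 + j = j + j**2)
H(-19, 3) - z(12) = (1/4)*(-19) - 12*(1 + 12) = -19/4 - 12*13 = -19/4 - 1*156 = -19/4 - 156 = -643/4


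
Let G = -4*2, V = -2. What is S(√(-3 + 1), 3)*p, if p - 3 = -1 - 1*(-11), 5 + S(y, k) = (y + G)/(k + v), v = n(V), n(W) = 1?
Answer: -91 + 13*I*√2/4 ≈ -91.0 + 4.5962*I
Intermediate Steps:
v = 1
G = -8
S(y, k) = -5 + (-8 + y)/(1 + k) (S(y, k) = -5 + (y - 8)/(k + 1) = -5 + (-8 + y)/(1 + k))
p = 13 (p = 3 + (-1 - 1*(-11)) = 3 + (-1 + 11) = 3 + 10 = 13)
S(√(-3 + 1), 3)*p = ((-13 + √(-3 + 1) - 5*3)/(1 + 3))*13 = ((-13 + √(-2) - 15)/4)*13 = ((-13 + I*√2 - 15)/4)*13 = ((-28 + I*√2)/4)*13 = (-7 + I*√2/4)*13 = -91 + 13*I*√2/4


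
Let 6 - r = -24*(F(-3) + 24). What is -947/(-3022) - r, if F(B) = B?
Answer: -1540273/3022 ≈ -509.69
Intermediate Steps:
r = 510 (r = 6 - (-24)*(-3 + 24) = 6 - (-24)*21 = 6 - 1*(-504) = 6 + 504 = 510)
-947/(-3022) - r = -947/(-3022) - 1*510 = -947*(-1/3022) - 510 = 947/3022 - 510 = -1540273/3022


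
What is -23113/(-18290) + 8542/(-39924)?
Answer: 95816279/91276245 ≈ 1.0497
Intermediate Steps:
-23113/(-18290) + 8542/(-39924) = -23113*(-1/18290) + 8542*(-1/39924) = 23113/18290 - 4271/19962 = 95816279/91276245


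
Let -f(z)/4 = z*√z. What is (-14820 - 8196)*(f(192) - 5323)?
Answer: 122514168 + 141410304*√3 ≈ 3.6744e+8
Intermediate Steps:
f(z) = -4*z^(3/2) (f(z) = -4*z*√z = -4*z^(3/2))
(-14820 - 8196)*(f(192) - 5323) = (-14820 - 8196)*(-6144*√3 - 5323) = -23016*(-6144*√3 - 5323) = -23016*(-5323 - 6144*√3) = 122514168 + 141410304*√3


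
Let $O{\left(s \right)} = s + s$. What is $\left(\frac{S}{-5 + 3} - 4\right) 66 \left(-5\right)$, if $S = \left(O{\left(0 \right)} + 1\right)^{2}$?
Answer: $1485$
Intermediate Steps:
$O{\left(s \right)} = 2 s$
$S = 1$ ($S = \left(2 \cdot 0 + 1\right)^{2} = \left(0 + 1\right)^{2} = 1^{2} = 1$)
$\left(\frac{S}{-5 + 3} - 4\right) 66 \left(-5\right) = \left(\frac{1}{-5 + 3} \cdot 1 - 4\right) 66 \left(-5\right) = \left(\frac{1}{-2} \cdot 1 - 4\right) \left(-330\right) = \left(\left(- \frac{1}{2}\right) 1 - 4\right) \left(-330\right) = \left(- \frac{1}{2} - 4\right) \left(-330\right) = \left(- \frac{9}{2}\right) \left(-330\right) = 1485$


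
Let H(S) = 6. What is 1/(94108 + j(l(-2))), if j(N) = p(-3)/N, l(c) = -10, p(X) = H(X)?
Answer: 5/470537 ≈ 1.0626e-5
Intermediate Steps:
p(X) = 6
j(N) = 6/N
1/(94108 + j(l(-2))) = 1/(94108 + 6/(-10)) = 1/(94108 + 6*(-⅒)) = 1/(94108 - ⅗) = 1/(470537/5) = 5/470537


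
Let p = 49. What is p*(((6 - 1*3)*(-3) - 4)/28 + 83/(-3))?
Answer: -16541/12 ≈ -1378.4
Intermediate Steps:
p*(((6 - 1*3)*(-3) - 4)/28 + 83/(-3)) = 49*(((6 - 1*3)*(-3) - 4)/28 + 83/(-3)) = 49*(((6 - 3)*(-3) - 4)*(1/28) + 83*(-1/3)) = 49*((3*(-3) - 4)*(1/28) - 83/3) = 49*((-9 - 4)*(1/28) - 83/3) = 49*(-13*1/28 - 83/3) = 49*(-13/28 - 83/3) = 49*(-2363/84) = -16541/12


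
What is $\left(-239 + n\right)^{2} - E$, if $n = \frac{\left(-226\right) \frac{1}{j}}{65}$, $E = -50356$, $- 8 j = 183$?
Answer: $\frac{15196754218309}{141491025} \approx 1.074 \cdot 10^{5}$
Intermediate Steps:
$j = - \frac{183}{8}$ ($j = \left(- \frac{1}{8}\right) 183 = - \frac{183}{8} \approx -22.875$)
$n = \frac{1808}{11895}$ ($n = \frac{\left(-226\right) \frac{1}{- \frac{183}{8}}}{65} = \left(-226\right) \left(- \frac{8}{183}\right) \frac{1}{65} = \frac{1808}{183} \cdot \frac{1}{65} = \frac{1808}{11895} \approx 0.152$)
$\left(-239 + n\right)^{2} - E = \left(-239 + \frac{1808}{11895}\right)^{2} - -50356 = \left(- \frac{2841097}{11895}\right)^{2} + 50356 = \frac{8071832163409}{141491025} + 50356 = \frac{15196754218309}{141491025}$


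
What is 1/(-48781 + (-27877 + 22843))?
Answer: -1/53815 ≈ -1.8582e-5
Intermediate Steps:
1/(-48781 + (-27877 + 22843)) = 1/(-48781 - 5034) = 1/(-53815) = -1/53815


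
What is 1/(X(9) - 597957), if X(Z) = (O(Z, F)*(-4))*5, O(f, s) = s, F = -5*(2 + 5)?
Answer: -1/597257 ≈ -1.6743e-6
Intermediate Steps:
F = -35 (F = -5*7 = -35)
X(Z) = 700 (X(Z) = -35*(-4)*5 = 140*5 = 700)
1/(X(9) - 597957) = 1/(700 - 597957) = 1/(-597257) = -1/597257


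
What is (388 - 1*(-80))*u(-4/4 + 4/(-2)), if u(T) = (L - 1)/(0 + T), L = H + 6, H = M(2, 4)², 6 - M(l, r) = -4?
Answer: -16380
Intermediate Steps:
M(l, r) = 10 (M(l, r) = 6 - 1*(-4) = 6 + 4 = 10)
H = 100 (H = 10² = 100)
L = 106 (L = 100 + 6 = 106)
u(T) = 105/T (u(T) = (106 - 1)/(0 + T) = 105/T)
(388 - 1*(-80))*u(-4/4 + 4/(-2)) = (388 - 1*(-80))*(105/(-4/4 + 4/(-2))) = (388 + 80)*(105/(-4*¼ + 4*(-½))) = 468*(105/(-1 - 2)) = 468*(105/(-3)) = 468*(105*(-⅓)) = 468*(-35) = -16380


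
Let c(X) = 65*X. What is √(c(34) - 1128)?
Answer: √1082 ≈ 32.894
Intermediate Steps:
√(c(34) - 1128) = √(65*34 - 1128) = √(2210 - 1128) = √1082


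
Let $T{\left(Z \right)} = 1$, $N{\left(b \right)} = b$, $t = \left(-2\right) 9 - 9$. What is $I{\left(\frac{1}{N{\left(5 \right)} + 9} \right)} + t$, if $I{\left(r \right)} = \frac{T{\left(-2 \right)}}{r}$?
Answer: $-13$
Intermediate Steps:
$t = -27$ ($t = -18 - 9 = -27$)
$I{\left(r \right)} = \frac{1}{r}$ ($I{\left(r \right)} = 1 \frac{1}{r} = \frac{1}{r}$)
$I{\left(\frac{1}{N{\left(5 \right)} + 9} \right)} + t = \frac{1}{\frac{1}{5 + 9}} - 27 = \frac{1}{\frac{1}{14}} - 27 = 14 - 27 = -13$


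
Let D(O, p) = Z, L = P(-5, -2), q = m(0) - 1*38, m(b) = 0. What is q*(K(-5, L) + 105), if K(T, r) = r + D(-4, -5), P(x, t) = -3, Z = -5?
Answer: -3686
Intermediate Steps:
q = -38 (q = 0 - 1*38 = 0 - 38 = -38)
L = -3
D(O, p) = -5
K(T, r) = -5 + r (K(T, r) = r - 5 = -5 + r)
q*(K(-5, L) + 105) = -38*((-5 - 3) + 105) = -38*(-8 + 105) = -38*97 = -3686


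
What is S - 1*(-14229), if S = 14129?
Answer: 28358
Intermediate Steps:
S - 1*(-14229) = 14129 - 1*(-14229) = 14129 + 14229 = 28358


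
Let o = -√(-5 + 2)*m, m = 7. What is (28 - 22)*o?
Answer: -42*I*√3 ≈ -72.746*I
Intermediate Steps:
o = -7*I*√3 (o = -√(-5 + 2)*7 = -√(-3)*7 = -I*√3*7 = -7*I*√3 ≈ -12.124*I)
(28 - 22)*o = (28 - 22)*(-7*I*√3) = 6*(-7*I*√3) = -42*I*√3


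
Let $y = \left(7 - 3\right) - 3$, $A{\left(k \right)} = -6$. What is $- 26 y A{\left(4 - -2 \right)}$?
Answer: $156$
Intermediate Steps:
$y = 1$ ($y = 4 - 3 = 1$)
$- 26 y A{\left(4 - -2 \right)} = \left(-26\right) 1 \left(-6\right) = \left(-26\right) \left(-6\right) = 156$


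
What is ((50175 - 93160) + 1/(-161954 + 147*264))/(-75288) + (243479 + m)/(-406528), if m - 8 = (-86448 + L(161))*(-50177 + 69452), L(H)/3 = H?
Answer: 20003128309215199/4907669561408 ≈ 4075.9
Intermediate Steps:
L(H) = 3*H
m = -1656975367 (m = 8 + (-86448 + 3*161)*(-50177 + 69452) = 8 + (-86448 + 483)*19275 = 8 - 85965*19275 = 8 - 1656975375 = -1656975367)
((50175 - 93160) + 1/(-161954 + 147*264))/(-75288) + (243479 + m)/(-406528) = ((50175 - 93160) + 1/(-161954 + 147*264))/(-75288) + (243479 - 1656975367)/(-406528) = (-42985 + 1/(-161954 + 38808))*(-1/75288) - 1656731888*(-1/406528) = (-42985 + 1/(-123146))*(-1/75288) + 103545743/25408 = (-42985 - 1/123146)*(-1/75288) + 103545743/25408 = -5293430811/123146*(-1/75288) + 103545743/25408 = 1764476937/3090472016 + 103545743/25408 = 20003128309215199/4907669561408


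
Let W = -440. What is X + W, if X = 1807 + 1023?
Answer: 2390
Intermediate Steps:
X = 2830
X + W = 2830 - 440 = 2390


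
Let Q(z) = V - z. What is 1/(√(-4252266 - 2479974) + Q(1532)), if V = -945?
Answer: -2477/12867769 - 4*I*√420765/12867769 ≈ -0.0001925 - 0.00020164*I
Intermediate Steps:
Q(z) = -945 - z
1/(√(-4252266 - 2479974) + Q(1532)) = 1/(√(-4252266 - 2479974) + (-945 - 1*1532)) = 1/(√(-6732240) + (-945 - 1532)) = 1/(4*I*√420765 - 2477) = 1/(-2477 + 4*I*√420765)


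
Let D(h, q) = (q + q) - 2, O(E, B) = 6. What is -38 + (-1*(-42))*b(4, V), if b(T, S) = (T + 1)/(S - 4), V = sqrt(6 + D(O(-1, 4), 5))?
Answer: -458 - 105*sqrt(14) ≈ -850.87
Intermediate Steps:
D(h, q) = -2 + 2*q (D(h, q) = 2*q - 2 = -2 + 2*q)
V = sqrt(14) (V = sqrt(6 + (-2 + 2*5)) = sqrt(6 + (-2 + 10)) = sqrt(6 + 8) = sqrt(14) ≈ 3.7417)
b(T, S) = (1 + T)/(-4 + S)
-38 + (-1*(-42))*b(4, V) = -38 + (-1*(-42))*((1 + 4)/(-4 + sqrt(14))) = -38 + 42*(5/(-4 + sqrt(14))) = -38 + 210/(-4 + sqrt(14))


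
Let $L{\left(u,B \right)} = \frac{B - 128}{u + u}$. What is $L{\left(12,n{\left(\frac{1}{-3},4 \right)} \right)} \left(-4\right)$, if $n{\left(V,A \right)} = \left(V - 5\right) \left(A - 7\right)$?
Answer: $\frac{56}{3} \approx 18.667$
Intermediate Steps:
$n{\left(V,A \right)} = \left(-7 + A\right) \left(-5 + V\right)$ ($n{\left(V,A \right)} = \left(-5 + V\right) \left(-7 + A\right) = \left(-7 + A\right) \left(-5 + V\right)$)
$L{\left(u,B \right)} = \frac{-128 + B}{2 u}$
$L{\left(12,n{\left(\frac{1}{-3},4 \right)} \right)} \left(-4\right) = \frac{-128 + \left(35 - \frac{7}{-3} - 20 + \frac{4}{-3}\right)}{2 \cdot 12} \left(-4\right) = \frac{1}{2} \cdot \frac{1}{12} \left(-128 + \left(35 - - \frac{7}{3} - 20 + 4 \left(- \frac{1}{3}\right)\right)\right) \left(-4\right) = \frac{1}{2} \cdot \frac{1}{12} \left(-128 + \left(35 + \frac{7}{3} - 20 - \frac{4}{3}\right)\right) \left(-4\right) = \frac{1}{2} \cdot \frac{1}{12} \left(-128 + 16\right) \left(-4\right) = \frac{1}{2} \cdot \frac{1}{12} \left(-112\right) \left(-4\right) = \left(- \frac{14}{3}\right) \left(-4\right) = \frac{56}{3}$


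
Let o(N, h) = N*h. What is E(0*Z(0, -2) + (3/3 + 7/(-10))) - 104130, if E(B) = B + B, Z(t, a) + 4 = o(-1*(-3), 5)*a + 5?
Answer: -520647/5 ≈ -1.0413e+5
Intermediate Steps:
Z(t, a) = 1 + 15*a (Z(t, a) = -4 + ((-1*(-3)*5)*a + 5) = -4 + ((3*5)*a + 5) = -4 + (15*a + 5) = -4 + (5 + 15*a) = 1 + 15*a)
E(B) = 2*B
E(0*Z(0, -2) + (3/3 + 7/(-10))) - 104130 = 2*(0*(1 + 15*(-2)) + (3/3 + 7/(-10))) - 104130 = 2*(0*(1 - 30) + (3*(1/3) + 7*(-1/10))) - 104130 = 2*(0*(-29) + (1 - 7/10)) - 104130 = 2*(0 + 3/10) - 104130 = 2*(3/10) - 104130 = 3/5 - 104130 = -520647/5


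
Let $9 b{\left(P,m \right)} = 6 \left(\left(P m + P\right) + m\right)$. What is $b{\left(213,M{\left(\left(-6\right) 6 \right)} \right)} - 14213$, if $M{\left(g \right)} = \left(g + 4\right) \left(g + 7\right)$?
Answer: $\frac{354971}{3} \approx 1.1832 \cdot 10^{5}$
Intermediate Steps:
$M{\left(g \right)} = \left(4 + g\right) \left(7 + g\right)$
$b{\left(P,m \right)} = \frac{2 P}{3} + \frac{2 m}{3} + \frac{2 P m}{3}$ ($b{\left(P,m \right)} = \frac{6 \left(\left(P m + P\right) + m\right)}{9} = \frac{6 \left(\left(P + P m\right) + m\right)}{9} = \frac{6 \left(P + m + P m\right)}{9} = \frac{6 P + 6 m + 6 P m}{9} = \frac{2 P}{3} + \frac{2 m}{3} + \frac{2 P m}{3}$)
$b{\left(213,M{\left(\left(-6\right) 6 \right)} \right)} - 14213 = \left(\frac{2}{3} \cdot 213 + \frac{2 \left(28 + \left(\left(-6\right) 6\right)^{2} + 11 \left(\left(-6\right) 6\right)\right)}{3} + \frac{2}{3} \cdot 213 \left(28 + \left(\left(-6\right) 6\right)^{2} + 11 \left(\left(-6\right) 6\right)\right)\right) - 14213 = \left(142 + \frac{2 \left(28 + \left(-36\right)^{2} + 11 \left(-36\right)\right)}{3} + \frac{2}{3} \cdot 213 \left(28 + \left(-36\right)^{2} + 11 \left(-36\right)\right)\right) - 14213 = \left(142 + \frac{2 \left(28 + 1296 - 396\right)}{3} + \frac{2}{3} \cdot 213 \left(28 + 1296 - 396\right)\right) - 14213 = \left(142 + \frac{2}{3} \cdot 928 + \frac{2}{3} \cdot 213 \cdot 928\right) - 14213 = \left(142 + \frac{1856}{3} + 131776\right) - 14213 = \frac{397610}{3} - 14213 = \frac{354971}{3}$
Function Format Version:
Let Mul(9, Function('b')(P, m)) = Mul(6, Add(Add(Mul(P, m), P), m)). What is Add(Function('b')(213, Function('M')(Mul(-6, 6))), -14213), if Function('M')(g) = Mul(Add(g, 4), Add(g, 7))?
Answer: Rational(354971, 3) ≈ 1.1832e+5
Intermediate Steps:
Function('M')(g) = Mul(Add(4, g), Add(7, g))
Function('b')(P, m) = Add(Mul(Rational(2, 3), P), Mul(Rational(2, 3), m), Mul(Rational(2, 3), P, m)) (Function('b')(P, m) = Mul(Rational(1, 9), Mul(6, Add(Add(Mul(P, m), P), m))) = Mul(Rational(1, 9), Mul(6, Add(Add(P, Mul(P, m)), m))) = Mul(Rational(1, 9), Mul(6, Add(P, m, Mul(P, m)))) = Mul(Rational(1, 9), Add(Mul(6, P), Mul(6, m), Mul(6, P, m))) = Add(Mul(Rational(2, 3), P), Mul(Rational(2, 3), m), Mul(Rational(2, 3), P, m)))
Add(Function('b')(213, Function('M')(Mul(-6, 6))), -14213) = Add(Add(Mul(Rational(2, 3), 213), Mul(Rational(2, 3), Add(28, Pow(Mul(-6, 6), 2), Mul(11, Mul(-6, 6)))), Mul(Rational(2, 3), 213, Add(28, Pow(Mul(-6, 6), 2), Mul(11, Mul(-6, 6))))), -14213) = Add(Add(142, Mul(Rational(2, 3), Add(28, Pow(-36, 2), Mul(11, -36))), Mul(Rational(2, 3), 213, Add(28, Pow(-36, 2), Mul(11, -36)))), -14213) = Add(Add(142, Mul(Rational(2, 3), Add(28, 1296, -396)), Mul(Rational(2, 3), 213, Add(28, 1296, -396))), -14213) = Add(Add(142, Mul(Rational(2, 3), 928), Mul(Rational(2, 3), 213, 928)), -14213) = Add(Add(142, Rational(1856, 3), 131776), -14213) = Add(Rational(397610, 3), -14213) = Rational(354971, 3)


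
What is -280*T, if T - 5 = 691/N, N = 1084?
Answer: -427770/271 ≈ -1578.5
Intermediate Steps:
T = 6111/1084 (T = 5 + 691/1084 = 6111/1084 ≈ 5.6375)
-280*T = -280*6111/1084 = -427770/271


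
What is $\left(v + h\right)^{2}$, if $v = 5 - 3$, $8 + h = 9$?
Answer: $9$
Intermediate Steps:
$h = 1$ ($h = -8 + 9 = 1$)
$v = 2$ ($v = 5 - 3 = 2$)
$\left(v + h\right)^{2} = \left(2 + 1\right)^{2} = 3^{2} = 9$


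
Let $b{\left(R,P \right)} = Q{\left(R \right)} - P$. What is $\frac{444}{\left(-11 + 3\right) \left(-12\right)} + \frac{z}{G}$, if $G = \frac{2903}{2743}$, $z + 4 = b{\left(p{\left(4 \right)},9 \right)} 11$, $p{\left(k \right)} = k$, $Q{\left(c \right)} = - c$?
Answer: $- \frac{3118357}{23224} \approx -134.27$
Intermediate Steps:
$b{\left(R,P \right)} = - P - R$ ($b{\left(R,P \right)} = - R - P = - P - R$)
$z = -147$ ($z = -4 + \left(\left(-1\right) 9 - 4\right) 11 = -4 + \left(-9 - 4\right) 11 = -4 - 143 = -147$)
$G = \frac{2903}{2743}$ ($G = 2903 \cdot \frac{1}{2743} = \frac{2903}{2743} \approx 1.0583$)
$\frac{444}{\left(-11 + 3\right) \left(-12\right)} + \frac{z}{G} = \frac{444}{\left(-11 + 3\right) \left(-12\right)} - \frac{147}{\frac{2903}{2743}} = \frac{444}{\left(-8\right) \left(-12\right)} - \frac{403221}{2903} = \frac{444}{96} - \frac{403221}{2903} = 444 \cdot \frac{1}{96} - \frac{403221}{2903} = \frac{37}{8} - \frac{403221}{2903} = - \frac{3118357}{23224}$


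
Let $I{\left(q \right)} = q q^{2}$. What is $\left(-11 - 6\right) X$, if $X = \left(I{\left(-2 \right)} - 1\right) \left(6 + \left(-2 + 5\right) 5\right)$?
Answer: $3213$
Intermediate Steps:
$I{\left(q \right)} = q^{3}$
$X = -189$ ($X = \left(\left(-2\right)^{3} - 1\right) \left(6 + \left(-2 + 5\right) 5\right) = \left(-8 - 1\right) \left(6 + 3 \cdot 5\right) = - 9 \left(6 + 15\right) = \left(-9\right) 21 = -189$)
$\left(-11 - 6\right) X = \left(-11 - 6\right) \left(-189\right) = \left(-17\right) \left(-189\right) = 3213$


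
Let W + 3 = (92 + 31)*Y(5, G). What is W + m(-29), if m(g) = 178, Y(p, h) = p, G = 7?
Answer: 790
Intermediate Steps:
W = 612 (W = -3 + (92 + 31)*5 = -3 + 123*5 = -3 + 615 = 612)
W + m(-29) = 612 + 178 = 790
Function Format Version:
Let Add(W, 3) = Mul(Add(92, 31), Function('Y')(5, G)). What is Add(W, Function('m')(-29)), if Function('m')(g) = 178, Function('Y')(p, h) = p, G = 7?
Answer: 790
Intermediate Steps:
W = 612 (W = Add(-3, Mul(Add(92, 31), 5)) = Add(-3, Mul(123, 5)) = Add(-3, 615) = 612)
Add(W, Function('m')(-29)) = Add(612, 178) = 790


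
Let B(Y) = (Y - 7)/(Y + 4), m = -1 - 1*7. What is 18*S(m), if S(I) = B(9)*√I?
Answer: 72*I*√2/13 ≈ 7.8326*I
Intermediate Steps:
m = -8 (m = -1 - 7 = -8)
B(Y) = (-7 + Y)/(4 + Y)
S(I) = 2*√I/13 (S(I) = ((-7 + 9)/(4 + 9))*√I = (2/13)*√I = ((1/13)*2)*√I = 2*√I/13)
18*S(m) = 18*(2*√(-8)/13) = 18*(2*(2*I*√2)/13) = 18*(4*I*√2/13) = 72*I*√2/13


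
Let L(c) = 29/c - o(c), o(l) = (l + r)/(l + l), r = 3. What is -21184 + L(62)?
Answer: -2626823/124 ≈ -21184.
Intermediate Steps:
o(l) = (3 + l)/(2*l) (o(l) = (l + 3)/(l + l) = (3 + l)/((2*l)) = (3 + l)*(1/(2*l)) = (3 + l)/(2*l))
L(c) = 29/c - (3 + c)/(2*c)
-21184 + L(62) = -21184 + (½)*(55 - 1*62)/62 = -21184 + (½)*(1/62)*(55 - 62) = -21184 + (½)*(1/62)*(-7) = -21184 - 7/124 = -2626823/124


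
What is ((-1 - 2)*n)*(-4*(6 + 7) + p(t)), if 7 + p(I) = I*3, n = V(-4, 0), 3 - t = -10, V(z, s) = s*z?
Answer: 0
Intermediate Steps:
t = 13 (t = 3 - 1*(-10) = 3 + 10 = 13)
n = 0 (n = 0*(-4) = 0)
p(I) = -7 + 3*I (p(I) = -7 + I*3 = -7 + 3*I)
((-1 - 2)*n)*(-4*(6 + 7) + p(t)) = ((-1 - 2)*0)*(-4*(6 + 7) + (-7 + 3*13)) = (-3*0)*(-4*13 + (-7 + 39)) = 0*(-52 + 32) = 0*(-20) = 0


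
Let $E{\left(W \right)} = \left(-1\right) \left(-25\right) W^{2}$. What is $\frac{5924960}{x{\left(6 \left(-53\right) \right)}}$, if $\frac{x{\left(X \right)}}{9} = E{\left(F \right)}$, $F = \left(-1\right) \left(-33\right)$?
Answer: $\frac{1184992}{49005} \approx 24.181$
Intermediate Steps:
$F = 33$
$E{\left(W \right)} = 25 W^{2}$
$x{\left(X \right)} = 245025$ ($x{\left(X \right)} = 9 \cdot 25 \cdot 33^{2} = 9 \cdot 25 \cdot 1089 = 9 \cdot 27225 = 245025$)
$\frac{5924960}{x{\left(6 \left(-53\right) \right)}} = \frac{5924960}{245025} = 5924960 \cdot \frac{1}{245025} = \frac{1184992}{49005}$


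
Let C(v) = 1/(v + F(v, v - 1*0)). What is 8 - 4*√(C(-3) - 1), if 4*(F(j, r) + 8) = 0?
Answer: 8 - 8*I*√33/11 ≈ 8.0 - 4.1779*I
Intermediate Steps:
F(j, r) = -8 (F(j, r) = -8 + (¼)*0 = -8 + 0 = -8)
C(v) = 1/(-8 + v) (C(v) = 1/(v - 8) = 1/(-8 + v))
8 - 4*√(C(-3) - 1) = 8 - 4*√(1/(-8 - 3) - 1) = 8 - 4*√(1/(-11) - 1) = 8 - 4*√(-1/11 - 1) = 8 - 8*I*√33/11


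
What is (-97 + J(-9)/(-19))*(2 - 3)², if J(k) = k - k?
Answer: -97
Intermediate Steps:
J(k) = 0
(-97 + J(-9)/(-19))*(2 - 3)² = (-97 + 0/(-19))*(2 - 3)² = (-97 + 0*(-1/19))*(-1)² = (-97 + 0)*1 = -97*1 = -97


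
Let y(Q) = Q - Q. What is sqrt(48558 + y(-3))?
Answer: sqrt(48558) ≈ 220.36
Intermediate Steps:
y(Q) = 0
sqrt(48558 + y(-3)) = sqrt(48558 + 0) = sqrt(48558)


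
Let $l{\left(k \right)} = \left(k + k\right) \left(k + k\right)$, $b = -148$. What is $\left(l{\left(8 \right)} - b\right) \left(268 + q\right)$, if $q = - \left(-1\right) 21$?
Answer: $116756$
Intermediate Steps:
$l{\left(k \right)} = 4 k^{2}$ ($l{\left(k \right)} = 2 k 2 k = 4 k^{2}$)
$q = 21$ ($q = \left(-1\right) \left(-21\right) = 21$)
$\left(l{\left(8 \right)} - b\right) \left(268 + q\right) = \left(4 \cdot 8^{2} - -148\right) \left(268 + 21\right) = \left(4 \cdot 64 + 148\right) 289 = \left(256 + 148\right) 289 = 404 \cdot 289 = 116756$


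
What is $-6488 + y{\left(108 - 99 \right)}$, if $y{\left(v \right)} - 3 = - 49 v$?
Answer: $-6926$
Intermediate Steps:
$y{\left(v \right)} = 3 - 49 v$
$-6488 + y{\left(108 - 99 \right)} = -6488 + \left(3 - 49 \left(108 - 99\right)\right) = -6488 + \left(3 - 441\right) = -6488 - 438 = -6926$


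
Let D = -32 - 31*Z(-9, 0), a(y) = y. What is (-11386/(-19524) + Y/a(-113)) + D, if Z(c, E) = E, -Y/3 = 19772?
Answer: 544386709/1103106 ≈ 493.50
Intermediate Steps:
Y = -59316 (Y = -3*19772 = -59316)
D = -32 (D = -32 - 31*0 = -32 + 0 = -32)
(-11386/(-19524) + Y/a(-113)) + D = (-11386/(-19524) - 59316/(-113)) - 32 = (-11386*(-1/19524) - 59316*(-1/113)) - 32 = (5693/9762 + 59316/113) - 32 = 579686101/1103106 - 32 = 544386709/1103106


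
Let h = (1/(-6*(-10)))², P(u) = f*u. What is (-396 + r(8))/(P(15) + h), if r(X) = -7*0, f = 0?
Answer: -1425600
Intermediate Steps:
r(X) = 0
P(u) = 0 (P(u) = 0*u = 0)
h = 1/3600 (h = (-⅙*(-⅒))² = (1/60)² = 1/3600 ≈ 0.00027778)
(-396 + r(8))/(P(15) + h) = (-396 + 0)/(0 + 1/3600) = -396/1/3600 = -396*3600 = -1425600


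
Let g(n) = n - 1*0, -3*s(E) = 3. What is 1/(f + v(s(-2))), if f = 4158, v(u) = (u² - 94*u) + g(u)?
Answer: 1/4252 ≈ 0.00023518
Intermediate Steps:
s(E) = -1 (s(E) = -⅓*3 = -1)
g(n) = n (g(n) = n + 0 = n)
v(u) = u² - 93*u (v(u) = (u² - 94*u) + u = u² - 93*u)
1/(f + v(s(-2))) = 1/(4158 - (-93 - 1)) = 1/(4158 - 1*(-94)) = 1/(4158 + 94) = 1/4252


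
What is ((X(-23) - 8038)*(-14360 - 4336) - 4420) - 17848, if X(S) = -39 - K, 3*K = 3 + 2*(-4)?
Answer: 150954164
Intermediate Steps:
K = -5/3 (K = (3 + 2*(-4))/3 = (3 - 8)/3 = (⅓)*(-5) = -5/3 ≈ -1.6667)
X(S) = -112/3 (X(S) = -39 - 1*(-5/3) = -39 + 5/3 = -112/3)
((X(-23) - 8038)*(-14360 - 4336) - 4420) - 17848 = ((-112/3 - 8038)*(-14360 - 4336) - 4420) - 17848 = (-24226/3*(-18696) - 4420) - 17848 = (150976432 - 4420) - 17848 = 150972012 - 17848 = 150954164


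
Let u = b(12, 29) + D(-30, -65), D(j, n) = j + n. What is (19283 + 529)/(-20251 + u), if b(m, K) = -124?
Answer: -9906/10235 ≈ -0.96786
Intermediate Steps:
u = -219 (u = -124 + (-30 - 65) = -124 - 95 = -219)
(19283 + 529)/(-20251 + u) = (19283 + 529)/(-20251 - 219) = 19812/(-20470) = 19812*(-1/20470) = -9906/10235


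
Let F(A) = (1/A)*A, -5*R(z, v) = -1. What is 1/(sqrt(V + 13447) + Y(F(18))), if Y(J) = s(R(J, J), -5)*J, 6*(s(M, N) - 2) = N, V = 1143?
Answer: -42/525191 + 36*sqrt(14590)/525191 ≈ 0.0081997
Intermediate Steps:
R(z, v) = 1/5 (R(z, v) = -1/5*(-1) = 1/5)
F(A) = 1 (F(A) = A/A = 1)
s(M, N) = 2 + N/6
Y(J) = 7*J/6 (Y(J) = (2 + (1/6)*(-5))*J = (2 - 5/6)*J = 7*J/6)
1/(sqrt(V + 13447) + Y(F(18))) = 1/(sqrt(1143 + 13447) + (7/6)*1) = 1/(sqrt(14590) + 7/6) = 1/(7/6 + sqrt(14590))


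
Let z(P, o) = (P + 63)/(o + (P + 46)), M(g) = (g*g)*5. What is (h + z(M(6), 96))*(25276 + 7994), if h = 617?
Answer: 3308984295/161 ≈ 2.0553e+7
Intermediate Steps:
M(g) = 5*g² (M(g) = g²*5 = 5*g²)
z(P, o) = (63 + P)/(46 + P + o) (z(P, o) = (63 + P)/(o + (46 + P)) = (63 + P)/(46 + P + o))
(h + z(M(6), 96))*(25276 + 7994) = (617 + (63 + 5*6²)/(46 + 5*6² + 96))*(25276 + 7994) = (617 + (63 + 5*36)/(46 + 5*36 + 96))*33270 = (617 + (63 + 180)/(46 + 180 + 96))*33270 = (617 + 243/322)*33270 = (198917/322)*33270 = 3308984295/161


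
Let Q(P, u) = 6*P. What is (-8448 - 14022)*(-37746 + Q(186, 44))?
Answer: 823076100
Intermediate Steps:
(-8448 - 14022)*(-37746 + Q(186, 44)) = (-8448 - 14022)*(-37746 + 6*186) = -22470*(-37746 + 1116) = -22470*(-36630) = 823076100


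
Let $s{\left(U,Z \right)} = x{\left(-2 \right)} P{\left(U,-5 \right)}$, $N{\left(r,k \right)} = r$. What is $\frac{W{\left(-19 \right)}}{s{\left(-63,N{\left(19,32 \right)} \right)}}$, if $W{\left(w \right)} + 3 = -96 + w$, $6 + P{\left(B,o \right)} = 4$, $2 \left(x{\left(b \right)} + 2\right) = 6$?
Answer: $59$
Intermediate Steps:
$x{\left(b \right)} = 1$ ($x{\left(b \right)} = -2 + \frac{1}{2} \cdot 6 = -2 + 3 = 1$)
$P{\left(B,o \right)} = -2$ ($P{\left(B,o \right)} = -6 + 4 = -2$)
$s{\left(U,Z \right)} = -2$ ($s{\left(U,Z \right)} = 1 \left(-2\right) = -2$)
$W{\left(w \right)} = -99 + w$ ($W{\left(w \right)} = -3 + \left(-96 + w\right) = -99 + w$)
$\frac{W{\left(-19 \right)}}{s{\left(-63,N{\left(19,32 \right)} \right)}} = \frac{-99 - 19}{-2} = \left(-118\right) \left(- \frac{1}{2}\right) = 59$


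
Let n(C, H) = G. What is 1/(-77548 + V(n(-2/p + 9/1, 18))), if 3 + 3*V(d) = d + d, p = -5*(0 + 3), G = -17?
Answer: -3/232681 ≈ -1.2893e-5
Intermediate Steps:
p = -15 (p = -5*3 = -15)
n(C, H) = -17
V(d) = -1 + 2*d/3 (V(d) = -1 + (d + d)/3 = -1 + (2*d)/3 = -1 + 2*d/3)
1/(-77548 + V(n(-2/p + 9/1, 18))) = 1/(-77548 + (-1 + (⅔)*(-17))) = 1/(-77548 + (-1 - 34/3)) = 1/(-77548 - 37/3) = 1/(-232681/3) = -3/232681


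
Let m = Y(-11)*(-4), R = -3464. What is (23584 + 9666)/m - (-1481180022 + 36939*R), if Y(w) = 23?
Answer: 74020272403/46 ≈ 1.6091e+9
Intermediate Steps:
m = -92 (m = 23*(-4) = -92)
(23584 + 9666)/m - (-1481180022 + 36939*R) = (23584 + 9666)/(-92) - 36939/(1/(-40098 - 3464)) = 33250*(-1/92) - 36939/(1/(-43562)) = -16625/46 - 36939/(-1/43562) = -16625/46 - 36939*(-43562) = -16625/46 + 1609136718 = 74020272403/46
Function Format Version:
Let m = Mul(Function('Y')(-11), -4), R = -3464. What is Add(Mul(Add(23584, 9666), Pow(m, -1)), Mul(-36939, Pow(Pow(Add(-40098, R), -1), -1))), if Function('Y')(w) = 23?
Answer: Rational(74020272403, 46) ≈ 1.6091e+9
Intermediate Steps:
m = -92 (m = Mul(23, -4) = -92)
Add(Mul(Add(23584, 9666), Pow(m, -1)), Mul(-36939, Pow(Pow(Add(-40098, R), -1), -1))) = Add(Mul(Add(23584, 9666), Pow(-92, -1)), Mul(-36939, Pow(Pow(Add(-40098, -3464), -1), -1))) = Add(Mul(33250, Rational(-1, 92)), Mul(-36939, Pow(Pow(-43562, -1), -1))) = Add(Rational(-16625, 46), Mul(-36939, Pow(Rational(-1, 43562), -1))) = Add(Rational(-16625, 46), Mul(-36939, -43562)) = Add(Rational(-16625, 46), 1609136718) = Rational(74020272403, 46)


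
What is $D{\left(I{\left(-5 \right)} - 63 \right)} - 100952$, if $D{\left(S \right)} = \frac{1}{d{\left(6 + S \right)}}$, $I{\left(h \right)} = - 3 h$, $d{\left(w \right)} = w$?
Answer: $- \frac{4239985}{42} \approx -1.0095 \cdot 10^{5}$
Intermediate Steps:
$D{\left(S \right)} = \frac{1}{6 + S}$
$D{\left(I{\left(-5 \right)} - 63 \right)} - 100952 = \frac{1}{6 - 48} - 100952 = \frac{1}{-42} - 100952 = - \frac{1}{42} - 100952 = - \frac{4239985}{42}$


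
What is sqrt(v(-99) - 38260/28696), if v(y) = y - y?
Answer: I*sqrt(68619310)/7174 ≈ 1.1547*I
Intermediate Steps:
v(y) = 0
sqrt(v(-99) - 38260/28696) = sqrt(0 - 38260/28696) = sqrt(0 - 38260*1/28696) = sqrt(0 - 9565/7174) = sqrt(-9565/7174) = I*sqrt(68619310)/7174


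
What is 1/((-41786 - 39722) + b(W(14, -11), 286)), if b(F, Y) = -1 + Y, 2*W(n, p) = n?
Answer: -1/81223 ≈ -1.2312e-5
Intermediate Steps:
W(n, p) = n/2
1/((-41786 - 39722) + b(W(14, -11), 286)) = 1/((-41786 - 39722) + (-1 + 286)) = 1/(-81508 + 285) = 1/(-81223) = -1/81223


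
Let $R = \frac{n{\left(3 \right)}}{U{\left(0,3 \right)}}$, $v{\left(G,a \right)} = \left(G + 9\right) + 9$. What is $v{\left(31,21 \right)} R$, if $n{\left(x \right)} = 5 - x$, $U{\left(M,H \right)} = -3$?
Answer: $- \frac{98}{3} \approx -32.667$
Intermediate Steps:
$v{\left(G,a \right)} = 18 + G$ ($v{\left(G,a \right)} = \left(9 + G\right) + 9 = 18 + G$)
$R = - \frac{2}{3}$ ($R = \frac{5 - 3}{-3} = \left(5 - 3\right) \left(- \frac{1}{3}\right) = 2 \left(- \frac{1}{3}\right) = - \frac{2}{3} \approx -0.66667$)
$v{\left(31,21 \right)} R = \left(18 + 31\right) \left(- \frac{2}{3}\right) = 49 \left(- \frac{2}{3}\right) = - \frac{98}{3}$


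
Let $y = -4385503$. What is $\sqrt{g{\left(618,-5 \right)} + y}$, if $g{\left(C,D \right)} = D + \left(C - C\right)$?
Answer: $2 i \sqrt{1096377} \approx 2094.2 i$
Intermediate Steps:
$g{\left(C,D \right)} = D$ ($g{\left(C,D \right)} = D + 0 = D$)
$\sqrt{g{\left(618,-5 \right)} + y} = \sqrt{-5 - 4385503} = \sqrt{-4385508} = 2 i \sqrt{1096377}$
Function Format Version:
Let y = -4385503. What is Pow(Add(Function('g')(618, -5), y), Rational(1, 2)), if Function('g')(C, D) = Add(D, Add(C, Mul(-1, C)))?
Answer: Mul(2, I, Pow(1096377, Rational(1, 2))) ≈ Mul(2094.2, I)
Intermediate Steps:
Function('g')(C, D) = D (Function('g')(C, D) = Add(D, 0) = D)
Pow(Add(Function('g')(618, -5), y), Rational(1, 2)) = Pow(Add(-5, -4385503), Rational(1, 2)) = Pow(-4385508, Rational(1, 2)) = Mul(2, I, Pow(1096377, Rational(1, 2)))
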